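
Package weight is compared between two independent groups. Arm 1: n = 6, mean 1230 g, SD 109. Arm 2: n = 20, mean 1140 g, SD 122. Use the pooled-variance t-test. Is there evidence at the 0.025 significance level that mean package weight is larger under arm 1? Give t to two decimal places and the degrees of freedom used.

t = 1.62, df = 24

Let group 1 = arm 1, group 2 = arm 2. H0: μ_1 = μ_2; H1: μ_1 > μ_2 (two-sample pooled-variance t-test, right-tailed).
s_p² = [(6−1)·109² + (20−1)·122²]/(6+20−2) = 14258.4
t = (1230 − 1140)/√[14258.4·(1/6 + 1/20)] = 1.62
df = n₁ + n₂ − 2 = 24
p-value = P(T ≥ 1.62) ≈ 0.0592
Since p ≈ 0.0592 > α = 0.025, fail to reject H0; the data do not provide sufficient evidence against H0.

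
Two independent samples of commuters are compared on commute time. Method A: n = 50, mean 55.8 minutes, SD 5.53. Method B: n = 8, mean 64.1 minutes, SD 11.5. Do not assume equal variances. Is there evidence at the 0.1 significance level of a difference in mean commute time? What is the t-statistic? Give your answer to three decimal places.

-2.005

Let group 1 = method A, group 2 = method B. H0: μ_1 = μ_2; H1: μ_1 ≠ μ_2 (Welch's two-sample t-test, two-sided).
t = (x̄_1 − x̄_2)/√(s_1²/n_1 + s_2²/n_2) = (55.8 − 64.1)/√(5.53²/50 + 11.5²/8) = -2.005
Welch–Satterthwaite df ≈ 7.53
Two-sided p-value ≈ 0.082
Since p ≈ 0.082 < α = 0.1, reject H0; the evidence is statistically significant.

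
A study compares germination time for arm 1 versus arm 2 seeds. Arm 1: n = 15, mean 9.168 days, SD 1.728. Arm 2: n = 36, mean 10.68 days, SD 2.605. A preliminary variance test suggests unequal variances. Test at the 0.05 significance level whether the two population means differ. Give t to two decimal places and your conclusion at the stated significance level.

t = -2.43; reject H0

Let group 1 = arm 1, group 2 = arm 2. H0: μ_1 = μ_2; H1: μ_1 ≠ μ_2 (Welch's two-sample t-test, two-sided).
t = (x̄_1 − x̄_2)/√(s_1²/n_1 + s_2²/n_2) = (9.168 − 10.68)/√(1.728²/15 + 2.605²/36) = -2.43
Welch–Satterthwaite df ≈ 39.06
Two-sided p-value ≈ 0.020
Since p ≈ 0.020 < α = 0.05, reject H0; the evidence is statistically significant.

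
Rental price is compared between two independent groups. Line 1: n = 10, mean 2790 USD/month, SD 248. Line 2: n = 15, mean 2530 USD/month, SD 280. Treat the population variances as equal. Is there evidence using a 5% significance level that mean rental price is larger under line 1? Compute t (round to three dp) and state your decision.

Let group 1 = line 1, group 2 = line 2. H0: μ_1 = μ_2; H1: μ_1 > μ_2 (two-sample pooled-variance t-test, right-tailed).
s_p² = [(10−1)·248² + (15−1)·280²]/(10+15−2) = 71788.5
t = (2790 − 2530)/√[71788.5·(1/10 + 1/15)] = 2.377
df = n₁ + n₂ − 2 = 23
p-value = P(T ≥ 2.377) ≈ 0.0131
Since p ≈ 0.0131 < α = 0.05, reject H0; the evidence is statistically significant.

t = 2.377; reject H0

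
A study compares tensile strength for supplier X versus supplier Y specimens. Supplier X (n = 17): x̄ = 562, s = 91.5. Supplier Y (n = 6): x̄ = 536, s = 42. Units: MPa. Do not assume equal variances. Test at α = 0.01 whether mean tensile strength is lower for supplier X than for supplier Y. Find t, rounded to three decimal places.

0.927

Let group 1 = supplier X, group 2 = supplier Y. H0: μ_1 = μ_2; H1: μ_1 < μ_2 (Welch's two-sample t-test, left-tailed).
t = (x̄_1 − x̄_2)/√(s_1²/n_1 + s_2²/n_2) = (562 − 536)/√(91.5²/17 + 42²/6) = 0.927
Welch–Satterthwaite df ≈ 19.06
p-value = P(T ≤ 0.927) ≈ 0.817
Since p ≈ 0.817 > α = 0.01, fail to reject H0; the evidence is not statistically significant.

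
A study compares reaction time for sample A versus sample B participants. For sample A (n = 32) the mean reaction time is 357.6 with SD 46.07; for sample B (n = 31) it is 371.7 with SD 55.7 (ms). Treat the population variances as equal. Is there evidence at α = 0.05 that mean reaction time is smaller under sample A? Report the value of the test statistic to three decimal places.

-1.096

Let group 1 = sample A, group 2 = sample B. H0: μ_1 = μ_2; H1: μ_1 < μ_2 (two-sample pooled-variance t-test, left-tailed).
s_p² = [(32−1)·46.07² + (31−1)·55.7²]/(32+31−2) = 2604.43
t = (357.6 − 371.7)/√[2604.43·(1/32 + 1/31)] = -1.096
df = n₁ + n₂ − 2 = 61
p-value = P(T ≤ -1.096) ≈ 0.139
Since p ≈ 0.139 > α = 0.05, fail to reject H0; the evidence is not statistically significant.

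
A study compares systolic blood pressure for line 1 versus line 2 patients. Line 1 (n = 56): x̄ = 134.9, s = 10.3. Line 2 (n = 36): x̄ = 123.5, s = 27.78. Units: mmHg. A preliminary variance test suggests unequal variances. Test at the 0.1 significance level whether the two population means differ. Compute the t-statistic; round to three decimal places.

Let group 1 = line 1, group 2 = line 2. H0: μ_1 = μ_2; H1: μ_1 ≠ μ_2 (Welch's two-sample t-test, two-sided).
t = (x̄_1 − x̄_2)/√(s_1²/n_1 + s_2²/n_2) = (134.9 − 123.5)/√(10.3²/56 + 27.78²/36) = 2.360
Welch–Satterthwaite df ≈ 41.25
Two-sided p-value ≈ 0.0231
Since p ≈ 0.0231 < α = 0.1, reject H0; the data support H1.

2.360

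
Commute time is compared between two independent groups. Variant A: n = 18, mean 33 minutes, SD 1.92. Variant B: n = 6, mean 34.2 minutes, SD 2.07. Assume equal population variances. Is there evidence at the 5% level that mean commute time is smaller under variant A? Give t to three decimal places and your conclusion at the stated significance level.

t = -1.302; fail to reject H0

Let group 1 = variant A, group 2 = variant B. H0: μ_1 = μ_2; H1: μ_1 < μ_2 (two-sample pooled-variance t-test, left-tailed).
s_p² = [(18−1)·1.92² + (6−1)·2.07²]/(18+6−2) = 3.82242
t = (33 − 34.2)/√[3.82242·(1/18 + 1/6)] = -1.302
df = n₁ + n₂ − 2 = 22
p-value = P(T ≤ -1.302) ≈ 0.1032
Since p ≈ 0.1032 > α = 0.05, fail to reject H0; the evidence is not statistically significant.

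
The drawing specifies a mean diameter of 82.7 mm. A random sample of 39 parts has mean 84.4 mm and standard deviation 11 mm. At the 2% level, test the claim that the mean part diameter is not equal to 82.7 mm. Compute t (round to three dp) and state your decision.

H0: μ = 82.7; H1: μ ≠ 82.7 (one-sample t-test, two-sided).
t = (x̄ − μ₀)/(s/√n) = (84.4 − 82.7)/(11/√39) = 0.965
df = n − 1 = 38
Two-sided p-value ≈ 0.341
Since p ≈ 0.341 > α = 0.02, fail to reject H0; the data do not provide sufficient evidence against H0.

t = 0.965; fail to reject H0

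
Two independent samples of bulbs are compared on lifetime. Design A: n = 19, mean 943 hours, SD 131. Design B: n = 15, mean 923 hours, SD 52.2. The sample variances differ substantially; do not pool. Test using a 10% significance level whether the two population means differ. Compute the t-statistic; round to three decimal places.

Let group 1 = design A, group 2 = design B. H0: μ_1 = μ_2; H1: μ_1 ≠ μ_2 (Welch's two-sample t-test, two-sided).
t = (x̄_1 − x̄_2)/√(s_1²/n_1 + s_2²/n_2) = (943 − 923)/√(131²/19 + 52.2²/15) = 0.607
Welch–Satterthwaite df ≈ 24.68
Two-sided p-value ≈ 0.5493
Since p ≈ 0.5493 > α = 0.1, fail to reject H0; the evidence is not statistically significant.

0.607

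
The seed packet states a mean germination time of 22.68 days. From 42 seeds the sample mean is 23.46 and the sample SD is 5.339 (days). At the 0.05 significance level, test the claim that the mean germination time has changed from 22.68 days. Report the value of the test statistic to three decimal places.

H0: μ = 22.68; H1: μ ≠ 22.68 (one-sample t-test, two-sided).
t = (x̄ − μ₀)/(s/√n) = (23.46 − 22.68)/(5.339/√42) = 0.947
df = n − 1 = 41
Two-sided p-value ≈ 0.349
Since p ≈ 0.349 > α = 0.05, fail to reject H0; the evidence is not statistically significant.

0.947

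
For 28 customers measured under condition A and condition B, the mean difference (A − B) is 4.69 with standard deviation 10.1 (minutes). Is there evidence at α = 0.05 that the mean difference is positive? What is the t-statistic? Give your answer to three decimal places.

H0: μ_d = 0; H1: μ_d > 0 (paired t-test on the differences, right-tailed).
t = d̄/(s_d/√n) = 4.69/(10.1/√28) = 2.457
df = n − 1 = 27
p-value = P(T ≥ 2.457) ≈ 0.010
Since p ≈ 0.010 < α = 0.05, reject H0; the evidence is statistically significant.

2.457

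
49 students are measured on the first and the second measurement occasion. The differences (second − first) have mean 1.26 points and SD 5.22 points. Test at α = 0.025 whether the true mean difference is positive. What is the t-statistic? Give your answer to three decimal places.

H0: μ_d = 0; H1: μ_d > 0 (paired t-test on the differences, right-tailed).
t = d̄/(s_d/√n) = 1.26/(5.22/√49) = 1.690
df = n − 1 = 48
p-value = P(T ≥ 1.690) ≈ 0.0488
Since p ≈ 0.0488 > α = 0.025, fail to reject H0; the evidence is not statistically significant.

1.690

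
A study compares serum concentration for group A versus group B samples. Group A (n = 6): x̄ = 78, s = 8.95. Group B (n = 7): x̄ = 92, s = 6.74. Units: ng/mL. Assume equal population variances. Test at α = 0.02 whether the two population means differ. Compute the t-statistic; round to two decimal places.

-3.22

Let group 1 = group A, group 2 = group B. H0: μ_1 = μ_2; H1: μ_1 ≠ μ_2 (two-sample pooled-variance t-test, two-sided).
s_p² = [(6−1)·8.95² + (7−1)·6.74²]/(6+7−2) = 61.1889
t = (78 − 92)/√[61.1889·(1/6 + 1/7)] = -3.22
df = n₁ + n₂ − 2 = 11
Two-sided p-value ≈ 0.0082
Since p ≈ 0.0082 < α = 0.02, reject H0; the evidence is statistically significant.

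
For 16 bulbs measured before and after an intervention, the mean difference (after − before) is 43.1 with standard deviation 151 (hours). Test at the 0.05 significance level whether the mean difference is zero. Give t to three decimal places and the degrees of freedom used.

H0: μ_d = 0; H1: μ_d ≠ 0 (paired t-test on the differences, two-sided).
t = d̄/(s_d/√n) = 43.1/(151/√16) = 1.142
df = n − 1 = 15
Two-sided p-value ≈ 0.2715
Since p ≈ 0.2715 > α = 0.05, fail to reject H0; the data do not provide sufficient evidence against H0.

t = 1.142, df = 15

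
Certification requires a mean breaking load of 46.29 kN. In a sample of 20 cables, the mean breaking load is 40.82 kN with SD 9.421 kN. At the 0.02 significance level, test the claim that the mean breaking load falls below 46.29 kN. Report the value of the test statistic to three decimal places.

-2.597

H0: μ = 46.29; H1: μ < 46.29 (one-sample t-test, left-tailed).
t = (x̄ − μ₀)/(s/√n) = (40.82 − 46.29)/(9.421/√20) = -2.597
df = n − 1 = 19
p-value = P(T ≤ -2.597) ≈ 0.009
Since p ≈ 0.009 < α = 0.02, reject H0; the evidence is statistically significant.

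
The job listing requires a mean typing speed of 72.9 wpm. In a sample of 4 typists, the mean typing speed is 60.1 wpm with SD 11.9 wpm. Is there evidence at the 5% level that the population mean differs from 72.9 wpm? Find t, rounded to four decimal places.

-2.1513

H0: μ = 72.9; H1: μ ≠ 72.9 (one-sample t-test, two-sided).
t = (x̄ − μ₀)/(s/√n) = (60.1 − 72.9)/(11.9/√4) = -2.1513
df = n − 1 = 3
Two-sided p-value ≈ 0.1206
Since p ≈ 0.1206 > α = 0.05, fail to reject H0; the data do not provide sufficient evidence against H0.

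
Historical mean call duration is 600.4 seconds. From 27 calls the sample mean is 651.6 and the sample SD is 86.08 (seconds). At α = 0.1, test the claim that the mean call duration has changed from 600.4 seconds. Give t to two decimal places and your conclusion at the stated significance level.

H0: μ = 600.4; H1: μ ≠ 600.4 (one-sample t-test, two-sided).
t = (x̄ − μ₀)/(s/√n) = (651.6 − 600.4)/(86.08/√27) = 3.09
df = n − 1 = 26
Two-sided p-value ≈ 0.0047
Since p ≈ 0.0047 < α = 0.1, reject H0; the data support H1.

t = 3.09; reject H0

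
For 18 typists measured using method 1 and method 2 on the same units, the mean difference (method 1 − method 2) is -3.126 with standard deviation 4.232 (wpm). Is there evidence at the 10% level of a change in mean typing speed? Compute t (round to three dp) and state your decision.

t = -3.134; reject H0

H0: μ_d = 0; H1: μ_d ≠ 0 (paired t-test on the differences, two-sided).
t = d̄/(s_d/√n) = -3.126/(4.232/√18) = -3.134
df = n − 1 = 17
Two-sided p-value ≈ 0.0060
Since p ≈ 0.0060 < α = 0.1, reject H0; the evidence is statistically significant.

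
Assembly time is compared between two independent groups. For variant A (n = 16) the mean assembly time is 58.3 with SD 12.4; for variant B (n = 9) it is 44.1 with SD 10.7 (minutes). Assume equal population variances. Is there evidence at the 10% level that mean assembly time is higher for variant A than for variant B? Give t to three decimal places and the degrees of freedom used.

t = 2.879, df = 23

Let group 1 = variant A, group 2 = variant B. H0: μ_1 = μ_2; H1: μ_1 > μ_2 (two-sample pooled-variance t-test, right-tailed).
s_p² = [(16−1)·12.4² + (9−1)·10.7²]/(16+9−2) = 140.101
t = (58.3 − 44.1)/√[140.101·(1/16 + 1/9)] = 2.879
df = n₁ + n₂ − 2 = 23
p-value = P(T ≥ 2.879) ≈ 0.0042
Since p ≈ 0.0042 < α = 0.1, reject H0; the data support H1.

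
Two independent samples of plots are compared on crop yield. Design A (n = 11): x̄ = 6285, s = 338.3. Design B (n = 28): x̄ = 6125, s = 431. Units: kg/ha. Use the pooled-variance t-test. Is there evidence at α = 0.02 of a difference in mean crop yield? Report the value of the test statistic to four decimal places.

1.1020

Let group 1 = design A, group 2 = design B. H0: μ_1 = μ_2; H1: μ_1 ≠ μ_2 (two-sample pooled-variance t-test, two-sided).
s_p² = [(11−1)·338.3² + (28−1)·431²]/(11+28−2) = 166487
t = (6285 − 6125)/√[166487·(1/11 + 1/28)] = 1.1020
df = n₁ + n₂ − 2 = 37
Two-sided p-value ≈ 0.278
Since p ≈ 0.278 > α = 0.02, fail to reject H0; the evidence is not statistically significant.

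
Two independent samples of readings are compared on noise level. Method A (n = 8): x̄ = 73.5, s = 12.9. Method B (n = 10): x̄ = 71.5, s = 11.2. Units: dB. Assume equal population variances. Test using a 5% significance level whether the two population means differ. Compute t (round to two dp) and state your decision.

t = 0.35; fail to reject H0

Let group 1 = method A, group 2 = method B. H0: μ_1 = μ_2; H1: μ_1 ≠ μ_2 (two-sample pooled-variance t-test, two-sided).
s_p² = [(8−1)·12.9² + (10−1)·11.2²]/(8+10−2) = 143.364
t = (73.5 − 71.5)/√[143.364·(1/8 + 1/10)] = 0.35
df = n₁ + n₂ − 2 = 16
Two-sided p-value ≈ 0.7293
Since p ≈ 0.7293 > α = 0.05, fail to reject H0; the data do not provide sufficient evidence against H0.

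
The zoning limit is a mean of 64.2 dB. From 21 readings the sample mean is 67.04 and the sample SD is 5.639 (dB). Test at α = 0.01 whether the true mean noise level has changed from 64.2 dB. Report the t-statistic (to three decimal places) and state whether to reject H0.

H0: μ = 64.2; H1: μ ≠ 64.2 (one-sample t-test, two-sided).
t = (x̄ − μ₀)/(s/√n) = (67.04 − 64.2)/(5.639/√21) = 2.308
df = n − 1 = 20
Two-sided p-value ≈ 0.0318
Since p ≈ 0.0318 > α = 0.01, fail to reject H0; the evidence is not statistically significant.

t = 2.308; fail to reject H0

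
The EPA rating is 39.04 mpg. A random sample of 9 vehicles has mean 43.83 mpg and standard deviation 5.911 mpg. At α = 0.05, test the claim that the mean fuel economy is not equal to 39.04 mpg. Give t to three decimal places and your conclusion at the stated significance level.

H0: μ = 39.04; H1: μ ≠ 39.04 (one-sample t-test, two-sided).
t = (x̄ − μ₀)/(s/√n) = (43.83 − 39.04)/(5.911/√9) = 2.431
df = n − 1 = 8
Two-sided p-value ≈ 0.041
Since p ≈ 0.041 < α = 0.05, reject H0; the evidence is statistically significant.

t = 2.431; reject H0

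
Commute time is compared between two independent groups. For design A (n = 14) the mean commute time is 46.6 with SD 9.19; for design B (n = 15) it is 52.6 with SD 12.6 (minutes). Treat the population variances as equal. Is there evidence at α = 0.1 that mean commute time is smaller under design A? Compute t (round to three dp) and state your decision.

Let group 1 = design A, group 2 = design B. H0: μ_1 = μ_2; H1: μ_1 < μ_2 (two-sample pooled-variance t-test, left-tailed).
s_p² = [(14−1)·9.19² + (15−1)·12.6²]/(14+15−2) = 122.984
t = (46.6 − 52.6)/√[122.984·(1/14 + 1/15)] = -1.456
df = n₁ + n₂ − 2 = 27
p-value = P(T ≤ -1.456) ≈ 0.0785
Since p ≈ 0.0785 < α = 0.1, reject H0; the data support H1.

t = -1.456; reject H0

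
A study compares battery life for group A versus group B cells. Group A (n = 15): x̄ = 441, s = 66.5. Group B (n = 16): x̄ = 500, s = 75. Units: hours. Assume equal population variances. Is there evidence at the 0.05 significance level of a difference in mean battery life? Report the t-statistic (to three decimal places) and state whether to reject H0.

Let group 1 = group A, group 2 = group B. H0: μ_1 = μ_2; H1: μ_1 ≠ μ_2 (two-sample pooled-variance t-test, two-sided).
s_p² = [(15−1)·66.5² + (16−1)·75²]/(15+16−2) = 5044.36
t = (441 − 500)/√[5044.36·(1/15 + 1/16)] = -2.311
df = n₁ + n₂ − 2 = 29
Two-sided p-value ≈ 0.0281
Since p ≈ 0.0281 < α = 0.05, reject H0; the data support H1.

t = -2.311; reject H0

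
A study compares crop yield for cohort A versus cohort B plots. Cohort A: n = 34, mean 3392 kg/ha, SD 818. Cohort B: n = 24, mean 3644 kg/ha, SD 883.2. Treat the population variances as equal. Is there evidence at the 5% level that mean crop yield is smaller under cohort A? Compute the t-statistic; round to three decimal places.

Let group 1 = cohort A, group 2 = cohort B. H0: μ_1 = μ_2; H1: μ_1 < μ_2 (two-sample pooled-variance t-test, left-tailed).
s_p² = [(34−1)·818² + (24−1)·883.2²]/(34+24−2) = 714680
t = (3392 − 3644)/√[714680·(1/34 + 1/24)] = -1.118
df = n₁ + n₂ − 2 = 56
p-value = P(T ≤ -1.118) ≈ 0.134
Since p ≈ 0.134 > α = 0.05, fail to reject H0; the data do not provide sufficient evidence against H0.

-1.118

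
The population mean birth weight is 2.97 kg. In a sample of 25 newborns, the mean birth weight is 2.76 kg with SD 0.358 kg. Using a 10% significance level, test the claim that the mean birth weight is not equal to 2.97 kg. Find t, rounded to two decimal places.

H0: μ = 2.97; H1: μ ≠ 2.97 (one-sample t-test, two-sided).
t = (x̄ − μ₀)/(s/√n) = (2.76 − 2.97)/(0.358/√25) = -2.93
df = n − 1 = 24
Two-sided p-value ≈ 0.007
Since p ≈ 0.007 < α = 0.1, reject H0; the data support H1.

-2.93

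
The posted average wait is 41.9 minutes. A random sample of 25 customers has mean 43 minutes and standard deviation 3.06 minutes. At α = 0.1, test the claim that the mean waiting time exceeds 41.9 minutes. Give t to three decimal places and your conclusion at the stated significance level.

H0: μ = 41.9; H1: μ > 41.9 (one-sample t-test, right-tailed).
t = (x̄ − μ₀)/(s/√n) = (43 − 41.9)/(3.06/√25) = 1.797
df = n − 1 = 24
p-value = P(T ≥ 1.797) ≈ 0.042
Since p ≈ 0.042 < α = 0.1, reject H0; the data support H1.

t = 1.797; reject H0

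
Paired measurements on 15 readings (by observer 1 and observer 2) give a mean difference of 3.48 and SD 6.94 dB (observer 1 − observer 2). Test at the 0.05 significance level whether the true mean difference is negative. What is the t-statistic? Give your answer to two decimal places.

H0: μ_d = 0; H1: μ_d < 0 (paired t-test on the differences, left-tailed).
t = d̄/(s_d/√n) = 3.48/(6.94/√15) = 1.94
df = n − 1 = 14
p-value = P(T ≤ 1.94) ≈ 0.964
Since p ≈ 0.964 > α = 0.05, fail to reject H0; the evidence is not statistically significant.

1.94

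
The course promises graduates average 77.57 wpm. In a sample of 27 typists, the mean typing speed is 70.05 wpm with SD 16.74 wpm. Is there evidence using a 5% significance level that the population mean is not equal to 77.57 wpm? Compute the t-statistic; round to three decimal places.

-2.334

H0: μ = 77.57; H1: μ ≠ 77.57 (one-sample t-test, two-sided).
t = (x̄ − μ₀)/(s/√n) = (70.05 − 77.57)/(16.74/√27) = -2.334
df = n − 1 = 26
Two-sided p-value ≈ 0.0276
Since p ≈ 0.0276 < α = 0.05, reject H0; the data support H1.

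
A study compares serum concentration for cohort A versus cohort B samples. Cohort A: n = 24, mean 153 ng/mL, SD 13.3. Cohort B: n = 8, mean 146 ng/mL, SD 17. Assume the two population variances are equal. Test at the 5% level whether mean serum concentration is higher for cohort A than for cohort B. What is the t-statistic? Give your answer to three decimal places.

Let group 1 = cohort A, group 2 = cohort B. H0: μ_1 = μ_2; H1: μ_1 > μ_2 (two-sample pooled-variance t-test, right-tailed).
s_p² = [(24−1)·13.3² + (8−1)·17²]/(24+8−2) = 203.049
t = (153 − 146)/√[203.049·(1/24 + 1/8)] = 1.203
df = n₁ + n₂ − 2 = 30
p-value = P(T ≥ 1.203) ≈ 0.1191
Since p ≈ 0.1191 > α = 0.05, fail to reject H0; the data do not provide sufficient evidence against H0.

1.203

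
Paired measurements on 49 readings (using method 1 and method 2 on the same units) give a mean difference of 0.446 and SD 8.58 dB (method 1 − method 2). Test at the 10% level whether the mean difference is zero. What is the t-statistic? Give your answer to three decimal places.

H0: μ_d = 0; H1: μ_d ≠ 0 (paired t-test on the differences, two-sided).
t = d̄/(s_d/√n) = 0.446/(8.58/√49) = 0.364
df = n − 1 = 48
Two-sided p-value ≈ 0.7176
Since p ≈ 0.7176 > α = 0.1, fail to reject H0; the data do not provide sufficient evidence against H0.

0.364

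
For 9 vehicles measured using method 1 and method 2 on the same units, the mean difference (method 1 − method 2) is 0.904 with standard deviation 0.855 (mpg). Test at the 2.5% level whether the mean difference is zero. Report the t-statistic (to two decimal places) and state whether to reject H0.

H0: μ_d = 0; H1: μ_d ≠ 0 (paired t-test on the differences, two-sided).
t = d̄/(s_d/√n) = 0.904/(0.855/√9) = 3.17
df = n − 1 = 8
Two-sided p-value ≈ 0.0132
Since p ≈ 0.0132 < α = 0.025, reject H0; the data support H1.

t = 3.17; reject H0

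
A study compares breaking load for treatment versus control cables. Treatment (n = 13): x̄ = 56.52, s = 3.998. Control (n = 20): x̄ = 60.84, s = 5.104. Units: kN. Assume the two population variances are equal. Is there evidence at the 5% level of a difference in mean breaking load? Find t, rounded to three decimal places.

Let group 1 = treatment, group 2 = control. H0: μ_1 = μ_2; H1: μ_1 ≠ μ_2 (two-sample pooled-variance t-test, two-sided).
s_p² = [(13−1)·3.998² + (20−1)·5.104²]/(13+20−2) = 22.154
t = (56.52 − 60.84)/√[22.154·(1/13 + 1/20)] = -2.576
df = n₁ + n₂ − 2 = 31
Two-sided p-value ≈ 0.015
Since p ≈ 0.015 < α = 0.05, reject H0; the evidence is statistically significant.

-2.576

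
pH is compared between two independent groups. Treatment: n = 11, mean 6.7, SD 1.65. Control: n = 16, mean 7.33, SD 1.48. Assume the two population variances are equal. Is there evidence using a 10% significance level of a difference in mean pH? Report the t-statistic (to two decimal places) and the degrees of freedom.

t = -1.04, df = 25

Let group 1 = treatment, group 2 = control. H0: μ_1 = μ_2; H1: μ_1 ≠ μ_2 (two-sample pooled-variance t-test, two-sided).
s_p² = [(11−1)·1.65² + (16−1)·1.48²]/(11+16−2) = 2.40324
t = (6.7 − 7.33)/√[2.40324·(1/11 + 1/16)] = -1.04
df = n₁ + n₂ − 2 = 25
Two-sided p-value ≈ 0.309
Since p ≈ 0.309 > α = 0.1, fail to reject H0; the data do not provide sufficient evidence against H0.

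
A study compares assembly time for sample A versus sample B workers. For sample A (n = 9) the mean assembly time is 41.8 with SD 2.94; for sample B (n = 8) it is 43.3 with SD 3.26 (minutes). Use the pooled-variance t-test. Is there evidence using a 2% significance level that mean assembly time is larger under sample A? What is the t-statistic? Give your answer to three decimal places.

Let group 1 = sample A, group 2 = sample B. H0: μ_1 = μ_2; H1: μ_1 > μ_2 (two-sample pooled-variance t-test, right-tailed).
s_p² = [(9−1)·2.94² + (8−1)·3.26²]/(9+8−2) = 9.56947
t = (41.8 − 43.3)/√[9.56947·(1/9 + 1/8)] = -0.998
df = n₁ + n₂ − 2 = 15
p-value = P(T ≥ -0.998) ≈ 0.833
Since p ≈ 0.833 > α = 0.02, fail to reject H0; the data do not provide sufficient evidence against H0.

-0.998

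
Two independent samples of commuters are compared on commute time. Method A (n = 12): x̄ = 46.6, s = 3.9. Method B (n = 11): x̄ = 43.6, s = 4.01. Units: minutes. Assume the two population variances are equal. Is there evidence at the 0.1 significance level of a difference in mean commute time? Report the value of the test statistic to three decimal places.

1.818

Let group 1 = method A, group 2 = method B. H0: μ_1 = μ_2; H1: μ_1 ≠ μ_2 (two-sample pooled-variance t-test, two-sided).
s_p² = [(12−1)·3.9² + (11−1)·4.01²]/(12+11−2) = 15.6243
t = (46.6 − 43.6)/√[15.6243·(1/12 + 1/11)] = 1.818
df = n₁ + n₂ − 2 = 21
Two-sided p-value ≈ 0.083
Since p ≈ 0.083 < α = 0.1, reject H0; the evidence is statistically significant.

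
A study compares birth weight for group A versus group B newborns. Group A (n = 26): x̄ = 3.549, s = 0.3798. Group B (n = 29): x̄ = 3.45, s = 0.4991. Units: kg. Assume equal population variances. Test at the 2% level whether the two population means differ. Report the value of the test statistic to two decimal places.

0.82

Let group 1 = group A, group 2 = group B. H0: μ_1 = μ_2; H1: μ_1 ≠ μ_2 (two-sample pooled-variance t-test, two-sided).
s_p² = [(26−1)·0.3798² + (29−1)·0.4991²]/(26+29−2) = 0.199642
t = (3.549 − 3.45)/√[0.199642·(1/26 + 1/29)] = 0.82
df = n₁ + n₂ − 2 = 53
Two-sided p-value ≈ 0.4157
Since p ≈ 0.4157 > α = 0.02, fail to reject H0; the data do not provide sufficient evidence against H0.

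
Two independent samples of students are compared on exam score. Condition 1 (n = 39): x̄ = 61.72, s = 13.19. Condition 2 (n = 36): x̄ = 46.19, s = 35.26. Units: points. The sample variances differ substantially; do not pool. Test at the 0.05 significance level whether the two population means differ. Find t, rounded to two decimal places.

Let group 1 = condition 1, group 2 = condition 2. H0: μ_1 = μ_2; H1: μ_1 ≠ μ_2 (Welch's two-sample t-test, two-sided).
t = (x̄_1 − x̄_2)/√(s_1²/n_1 + s_2²/n_2) = (61.72 − 46.19)/√(13.19²/39 + 35.26²/36) = 2.49
Welch–Satterthwaite df ≈ 43.95
Two-sided p-value ≈ 0.017
Since p ≈ 0.017 < α = 0.05, reject H0; the evidence is statistically significant.

2.49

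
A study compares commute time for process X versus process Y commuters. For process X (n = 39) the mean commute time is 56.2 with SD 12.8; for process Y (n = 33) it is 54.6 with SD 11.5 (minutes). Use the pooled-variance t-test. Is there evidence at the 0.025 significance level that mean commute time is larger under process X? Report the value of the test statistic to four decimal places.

0.5534

Let group 1 = process X, group 2 = process Y. H0: μ_1 = μ_2; H1: μ_1 > μ_2 (two-sample pooled-variance t-test, right-tailed).
s_p² = [(39−1)·12.8² + (33−1)·11.5²]/(39+33−2) = 149.399
t = (56.2 − 54.6)/√[149.399·(1/39 + 1/33)] = 0.5534
df = n₁ + n₂ − 2 = 70
p-value = P(T ≥ 0.5534) ≈ 0.291
Since p ≈ 0.291 > α = 0.025, fail to reject H0; the evidence is not statistically significant.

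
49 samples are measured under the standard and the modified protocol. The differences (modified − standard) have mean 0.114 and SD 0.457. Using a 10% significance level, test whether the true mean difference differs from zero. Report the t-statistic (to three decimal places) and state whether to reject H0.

t = 1.746; reject H0

H0: μ_d = 0; H1: μ_d ≠ 0 (paired t-test on the differences, two-sided).
t = d̄/(s_d/√n) = 0.114/(0.457/√49) = 1.746
df = n − 1 = 48
Two-sided p-value ≈ 0.0872
Since p ≈ 0.0872 < α = 0.1, reject H0; the evidence is statistically significant.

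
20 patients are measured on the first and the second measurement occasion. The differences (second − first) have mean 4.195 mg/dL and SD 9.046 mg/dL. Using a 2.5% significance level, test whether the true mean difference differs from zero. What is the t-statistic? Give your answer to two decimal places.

H0: μ_d = 0; H1: μ_d ≠ 0 (paired t-test on the differences, two-sided).
t = d̄/(s_d/√n) = 4.195/(9.046/√20) = 2.07
df = n − 1 = 19
Two-sided p-value ≈ 0.052
Since p ≈ 0.052 > α = 0.025, fail to reject H0; the evidence is not statistically significant.

2.07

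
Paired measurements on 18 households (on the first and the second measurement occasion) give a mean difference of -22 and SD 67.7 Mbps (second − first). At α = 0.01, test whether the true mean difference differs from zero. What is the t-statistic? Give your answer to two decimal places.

H0: μ_d = 0; H1: μ_d ≠ 0 (paired t-test on the differences, two-sided).
t = d̄/(s_d/√n) = -22/(67.7/√18) = -1.38
df = n − 1 = 17
Two-sided p-value ≈ 0.186
Since p ≈ 0.186 > α = 0.01, fail to reject H0; the data do not provide sufficient evidence against H0.

-1.38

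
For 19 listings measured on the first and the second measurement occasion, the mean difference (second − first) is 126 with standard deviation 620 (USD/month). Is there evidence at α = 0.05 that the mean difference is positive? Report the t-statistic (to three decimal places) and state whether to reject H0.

H0: μ_d = 0; H1: μ_d > 0 (paired t-test on the differences, right-tailed).
t = d̄/(s_d/√n) = 126/(620/√19) = 0.886
df = n − 1 = 18
p-value = P(T ≥ 0.886) ≈ 0.194
Since p ≈ 0.194 > α = 0.05, fail to reject H0; the evidence is not statistically significant.

t = 0.886; fail to reject H0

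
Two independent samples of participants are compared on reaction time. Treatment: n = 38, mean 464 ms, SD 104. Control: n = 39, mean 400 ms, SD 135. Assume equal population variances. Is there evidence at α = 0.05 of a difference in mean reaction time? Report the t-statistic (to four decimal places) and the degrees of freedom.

t = 2.3261, df = 75

Let group 1 = treatment, group 2 = control. H0: μ_1 = μ_2; H1: μ_1 ≠ μ_2 (two-sample pooled-variance t-test, two-sided).
s_p² = [(38−1)·104² + (39−1)·135²]/(38+39−2) = 14569.9
t = (464 − 400)/√[14569.9·(1/38 + 1/39)] = 2.3261
df = n₁ + n₂ − 2 = 75
Two-sided p-value ≈ 0.0227
Since p ≈ 0.0227 < α = 0.05, reject H0; the data support H1.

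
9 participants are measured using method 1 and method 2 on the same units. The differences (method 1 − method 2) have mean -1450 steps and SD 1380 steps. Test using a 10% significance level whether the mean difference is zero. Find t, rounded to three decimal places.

H0: μ_d = 0; H1: μ_d ≠ 0 (paired t-test on the differences, two-sided).
t = d̄/(s_d/√n) = -1450/(1380/√9) = -3.152
df = n − 1 = 8
Two-sided p-value ≈ 0.014
Since p ≈ 0.014 < α = 0.1, reject H0; the data support H1.

-3.152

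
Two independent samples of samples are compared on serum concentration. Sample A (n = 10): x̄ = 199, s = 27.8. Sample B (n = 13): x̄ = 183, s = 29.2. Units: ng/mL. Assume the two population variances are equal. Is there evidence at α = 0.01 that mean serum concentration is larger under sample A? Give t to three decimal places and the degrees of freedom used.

Let group 1 = sample A, group 2 = sample B. H0: μ_1 = μ_2; H1: μ_1 > μ_2 (two-sample pooled-variance t-test, right-tailed).
s_p² = [(10−1)·27.8² + (13−1)·29.2²]/(10+13−2) = 818.44
t = (199 − 183)/√[818.44·(1/10 + 1/13)] = 1.330
df = n₁ + n₂ − 2 = 21
p-value = P(T ≥ 1.330) ≈ 0.099
Since p ≈ 0.099 > α = 0.01, fail to reject H0; the evidence is not statistically significant.

t = 1.330, df = 21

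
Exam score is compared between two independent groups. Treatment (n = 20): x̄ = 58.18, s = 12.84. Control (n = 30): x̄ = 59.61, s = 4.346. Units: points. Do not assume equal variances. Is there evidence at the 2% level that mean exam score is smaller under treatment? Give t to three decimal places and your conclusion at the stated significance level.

t = -0.480; fail to reject H0

Let group 1 = treatment, group 2 = control. H0: μ_1 = μ_2; H1: μ_1 < μ_2 (Welch's two-sample t-test, left-tailed).
t = (x̄_1 − x̄_2)/√(s_1²/n_1 + s_2²/n_2) = (58.18 − 59.61)/√(12.84²/20 + 4.346²/30) = -0.480
Welch–Satterthwaite df ≈ 21.93
p-value = P(T ≤ -0.480) ≈ 0.318
Since p ≈ 0.318 > α = 0.02, fail to reject H0; the data do not provide sufficient evidence against H0.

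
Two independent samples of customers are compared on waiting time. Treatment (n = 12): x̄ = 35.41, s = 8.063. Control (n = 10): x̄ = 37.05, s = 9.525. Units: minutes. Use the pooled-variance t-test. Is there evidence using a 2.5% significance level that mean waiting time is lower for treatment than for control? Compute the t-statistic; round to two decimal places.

Let group 1 = treatment, group 2 = control. H0: μ_1 = μ_2; H1: μ_1 < μ_2 (two-sample pooled-variance t-test, left-tailed).
s_p² = [(12−1)·8.063² + (10−1)·9.525²]/(12+10−2) = 76.5831
t = (35.41 − 37.05)/√[76.5831·(1/12 + 1/10)] = -0.44
df = n₁ + n₂ − 2 = 20
p-value = P(T ≤ -0.44) ≈ 0.333
Since p ≈ 0.333 > α = 0.025, fail to reject H0; the evidence is not statistically significant.

-0.44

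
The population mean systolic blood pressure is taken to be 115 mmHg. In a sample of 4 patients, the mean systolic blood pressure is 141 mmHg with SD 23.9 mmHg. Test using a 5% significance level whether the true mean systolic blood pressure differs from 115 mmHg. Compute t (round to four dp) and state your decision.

H0: μ = 115; H1: μ ≠ 115 (one-sample t-test, two-sided).
t = (x̄ − μ₀)/(s/√n) = (141 − 115)/(23.9/√4) = 2.1757
df = n − 1 = 3
Two-sided p-value ≈ 0.1178
Since p ≈ 0.1178 > α = 0.05, fail to reject H0; the data do not provide sufficient evidence against H0.

t = 2.1757; fail to reject H0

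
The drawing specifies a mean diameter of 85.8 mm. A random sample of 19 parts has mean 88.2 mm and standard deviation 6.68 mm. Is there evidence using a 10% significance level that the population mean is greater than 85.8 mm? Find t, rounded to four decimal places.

1.5661

H0: μ = 85.8; H1: μ > 85.8 (one-sample t-test, right-tailed).
t = (x̄ − μ₀)/(s/√n) = (88.2 − 85.8)/(6.68/√19) = 1.5661
df = n − 1 = 18
p-value = P(T ≥ 1.5661) ≈ 0.0674
Since p ≈ 0.0674 < α = 0.1, reject H0; the evidence is statistically significant.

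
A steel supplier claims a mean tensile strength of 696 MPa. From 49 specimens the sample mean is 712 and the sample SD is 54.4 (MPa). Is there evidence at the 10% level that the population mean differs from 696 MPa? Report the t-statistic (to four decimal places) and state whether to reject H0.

t = 2.0588; reject H0

H0: μ = 696; H1: μ ≠ 696 (one-sample t-test, two-sided).
t = (x̄ − μ₀)/(s/√n) = (712 − 696)/(54.4/√49) = 2.0588
df = n − 1 = 48
Two-sided p-value ≈ 0.0450
Since p ≈ 0.0450 < α = 0.1, reject H0; the data support H1.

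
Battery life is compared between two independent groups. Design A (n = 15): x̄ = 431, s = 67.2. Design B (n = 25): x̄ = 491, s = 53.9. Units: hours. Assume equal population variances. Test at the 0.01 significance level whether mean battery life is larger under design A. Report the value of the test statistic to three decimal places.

-3.106

Let group 1 = design A, group 2 = design B. H0: μ_1 = μ_2; H1: μ_1 > μ_2 (two-sample pooled-variance t-test, right-tailed).
s_p² = [(15−1)·67.2² + (25−1)·53.9²]/(15+25−2) = 3498.6
t = (431 − 491)/√[3498.6·(1/15 + 1/25)] = -3.106
df = n₁ + n₂ − 2 = 38
p-value = P(T ≥ -3.106) ≈ 0.9982
Since p ≈ 0.9982 > α = 0.01, fail to reject H0; the data do not provide sufficient evidence against H0.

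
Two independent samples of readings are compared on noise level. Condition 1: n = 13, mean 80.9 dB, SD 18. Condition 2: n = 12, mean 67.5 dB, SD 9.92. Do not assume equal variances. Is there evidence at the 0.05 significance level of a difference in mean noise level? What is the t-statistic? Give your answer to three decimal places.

Let group 1 = condition 1, group 2 = condition 2. H0: μ_1 = μ_2; H1: μ_1 ≠ μ_2 (Welch's two-sample t-test, two-sided).
t = (x̄_1 − x̄_2)/√(s_1²/n_1 + s_2²/n_2) = (80.9 − 67.5)/√(18²/13 + 9.92²/12) = 2.328
Welch–Satterthwaite df ≈ 18.96
Two-sided p-value ≈ 0.031
Since p ≈ 0.031 < α = 0.05, reject H0; the data support H1.

2.328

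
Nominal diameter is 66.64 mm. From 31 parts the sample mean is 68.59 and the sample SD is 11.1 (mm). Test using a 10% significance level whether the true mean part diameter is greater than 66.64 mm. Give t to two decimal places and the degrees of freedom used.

t = 0.98, df = 30

H0: μ = 66.64; H1: μ > 66.64 (one-sample t-test, right-tailed).
t = (x̄ − μ₀)/(s/√n) = (68.59 − 66.64)/(11.1/√31) = 0.98
df = n − 1 = 30
p-value = P(T ≥ 0.98) ≈ 0.1679
Since p ≈ 0.1679 > α = 0.1, fail to reject H0; the evidence is not statistically significant.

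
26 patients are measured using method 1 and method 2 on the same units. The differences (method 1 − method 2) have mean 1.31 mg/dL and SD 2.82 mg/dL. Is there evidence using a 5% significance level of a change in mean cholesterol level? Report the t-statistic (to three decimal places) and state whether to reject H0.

H0: μ_d = 0; H1: μ_d ≠ 0 (paired t-test on the differences, two-sided).
t = d̄/(s_d/√n) = 1.31/(2.82/√26) = 2.369
df = n − 1 = 25
Two-sided p-value ≈ 0.026
Since p ≈ 0.026 < α = 0.05, reject H0; the data support H1.

t = 2.369; reject H0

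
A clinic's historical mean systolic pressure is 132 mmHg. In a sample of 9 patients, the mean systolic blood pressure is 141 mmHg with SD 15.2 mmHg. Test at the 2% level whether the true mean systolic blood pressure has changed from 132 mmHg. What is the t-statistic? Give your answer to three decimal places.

H0: μ = 132; H1: μ ≠ 132 (one-sample t-test, two-sided).
t = (x̄ − μ₀)/(s/√n) = (141 − 132)/(15.2/√9) = 1.776
df = n − 1 = 8
Two-sided p-value ≈ 0.114
Since p ≈ 0.114 > α = 0.02, fail to reject H0; the data do not provide sufficient evidence against H0.

1.776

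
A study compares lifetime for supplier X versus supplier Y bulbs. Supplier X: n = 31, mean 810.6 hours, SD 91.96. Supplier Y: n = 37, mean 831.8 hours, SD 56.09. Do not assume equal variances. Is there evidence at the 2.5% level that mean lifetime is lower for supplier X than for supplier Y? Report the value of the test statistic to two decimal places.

Let group 1 = supplier X, group 2 = supplier Y. H0: μ_1 = μ_2; H1: μ_1 < μ_2 (Welch's two-sample t-test, left-tailed).
t = (x̄_1 − x̄_2)/√(s_1²/n_1 + s_2²/n_2) = (810.6 − 831.8)/√(91.96²/31 + 56.09²/37) = -1.12
Welch–Satterthwaite df ≈ 47.75
p-value = P(T ≤ -1.12) ≈ 0.134
Since p ≈ 0.134 > α = 0.025, fail to reject H0; the data do not provide sufficient evidence against H0.

-1.12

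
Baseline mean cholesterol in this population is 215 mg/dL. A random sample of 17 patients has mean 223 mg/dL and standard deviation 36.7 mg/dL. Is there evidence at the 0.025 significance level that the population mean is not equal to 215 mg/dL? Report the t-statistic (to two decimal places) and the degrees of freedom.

t = 0.90, df = 16

H0: μ = 215; H1: μ ≠ 215 (one-sample t-test, two-sided).
t = (x̄ − μ₀)/(s/√n) = (223 − 215)/(36.7/√17) = 0.90
df = n − 1 = 16
Two-sided p-value ≈ 0.382
Since p ≈ 0.382 > α = 0.025, fail to reject H0; the data do not provide sufficient evidence against H0.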